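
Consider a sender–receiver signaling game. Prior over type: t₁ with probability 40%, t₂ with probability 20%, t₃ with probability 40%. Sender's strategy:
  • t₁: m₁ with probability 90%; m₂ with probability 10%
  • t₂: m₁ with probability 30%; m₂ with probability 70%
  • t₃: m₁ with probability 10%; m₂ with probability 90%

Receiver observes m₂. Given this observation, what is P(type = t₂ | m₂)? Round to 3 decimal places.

P(m₂) = 0.4·0.1 + 0.2·0.7 + 0.4·0.9 = 0.54
P(t₂ | m₂) = (0.2·0.7) / 0.54 = 0.14 / 0.54 = 0.259259

0.259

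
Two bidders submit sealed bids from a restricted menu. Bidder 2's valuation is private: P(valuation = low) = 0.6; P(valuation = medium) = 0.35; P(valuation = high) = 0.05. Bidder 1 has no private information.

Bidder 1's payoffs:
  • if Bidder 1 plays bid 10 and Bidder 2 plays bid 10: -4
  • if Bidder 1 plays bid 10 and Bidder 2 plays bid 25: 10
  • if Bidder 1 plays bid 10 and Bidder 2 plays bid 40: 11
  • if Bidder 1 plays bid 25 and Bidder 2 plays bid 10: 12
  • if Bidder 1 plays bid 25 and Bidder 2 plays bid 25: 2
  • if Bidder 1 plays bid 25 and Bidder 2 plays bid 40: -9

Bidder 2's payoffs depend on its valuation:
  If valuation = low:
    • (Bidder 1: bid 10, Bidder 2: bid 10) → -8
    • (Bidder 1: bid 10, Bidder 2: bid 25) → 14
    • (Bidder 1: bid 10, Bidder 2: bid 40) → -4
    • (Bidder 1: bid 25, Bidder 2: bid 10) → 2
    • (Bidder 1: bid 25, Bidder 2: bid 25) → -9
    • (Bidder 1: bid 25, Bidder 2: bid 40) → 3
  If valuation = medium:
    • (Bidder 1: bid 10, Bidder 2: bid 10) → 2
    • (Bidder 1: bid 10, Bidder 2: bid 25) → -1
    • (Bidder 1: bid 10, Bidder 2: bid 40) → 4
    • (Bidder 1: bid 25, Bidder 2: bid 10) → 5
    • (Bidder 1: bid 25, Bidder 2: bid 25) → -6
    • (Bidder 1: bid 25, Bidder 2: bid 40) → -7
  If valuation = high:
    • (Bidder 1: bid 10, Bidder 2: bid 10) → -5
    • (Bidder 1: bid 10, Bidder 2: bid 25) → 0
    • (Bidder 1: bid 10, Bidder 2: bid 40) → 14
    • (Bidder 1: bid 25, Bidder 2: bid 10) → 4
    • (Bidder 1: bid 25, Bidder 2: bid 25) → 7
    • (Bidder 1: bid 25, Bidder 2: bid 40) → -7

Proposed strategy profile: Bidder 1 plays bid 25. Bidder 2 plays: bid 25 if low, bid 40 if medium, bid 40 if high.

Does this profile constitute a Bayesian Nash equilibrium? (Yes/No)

No

Bidder 1 plays bid 25: E[bid 25] = 0.6·(2) + 0.35·(-9) + 0.05·(-9) = -2.4; E[bid 10] = 10.4. Not best-responding. ✗
Bidder 2 (valuation low), facing bid 25: bid 10 gives 2, bid 25 gives -9, bid 40 gives 3. Proposed bid 25 is not best — profitable deviation exists. ✗
Bidder 2 (valuation medium), facing bid 25: bid 10 gives 5, bid 25 gives -6, bid 40 gives -7. Proposed bid 40 is not best — profitable deviation exists. ✗
Bidder 2 (valuation high), facing bid 25: bid 10 gives 4, bid 25 gives 7, bid 40 gives -7. Proposed bid 40 is not best — profitable deviation exists. ✗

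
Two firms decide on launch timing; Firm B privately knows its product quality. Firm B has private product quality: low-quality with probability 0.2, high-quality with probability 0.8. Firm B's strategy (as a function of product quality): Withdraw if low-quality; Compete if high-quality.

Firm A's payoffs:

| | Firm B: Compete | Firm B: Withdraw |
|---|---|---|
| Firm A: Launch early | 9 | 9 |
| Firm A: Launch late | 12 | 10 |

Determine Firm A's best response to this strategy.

Compute Firm A's expected payoff for each action, taking the expectation over Firm B's type.
E[Launch early] = 0.2·(9) + 0.8·(9) = 9
E[Launch late] = 0.2·(10) + 0.8·(12) = 11.6
Best response: Launch late (11.6 is the largest).

Launch late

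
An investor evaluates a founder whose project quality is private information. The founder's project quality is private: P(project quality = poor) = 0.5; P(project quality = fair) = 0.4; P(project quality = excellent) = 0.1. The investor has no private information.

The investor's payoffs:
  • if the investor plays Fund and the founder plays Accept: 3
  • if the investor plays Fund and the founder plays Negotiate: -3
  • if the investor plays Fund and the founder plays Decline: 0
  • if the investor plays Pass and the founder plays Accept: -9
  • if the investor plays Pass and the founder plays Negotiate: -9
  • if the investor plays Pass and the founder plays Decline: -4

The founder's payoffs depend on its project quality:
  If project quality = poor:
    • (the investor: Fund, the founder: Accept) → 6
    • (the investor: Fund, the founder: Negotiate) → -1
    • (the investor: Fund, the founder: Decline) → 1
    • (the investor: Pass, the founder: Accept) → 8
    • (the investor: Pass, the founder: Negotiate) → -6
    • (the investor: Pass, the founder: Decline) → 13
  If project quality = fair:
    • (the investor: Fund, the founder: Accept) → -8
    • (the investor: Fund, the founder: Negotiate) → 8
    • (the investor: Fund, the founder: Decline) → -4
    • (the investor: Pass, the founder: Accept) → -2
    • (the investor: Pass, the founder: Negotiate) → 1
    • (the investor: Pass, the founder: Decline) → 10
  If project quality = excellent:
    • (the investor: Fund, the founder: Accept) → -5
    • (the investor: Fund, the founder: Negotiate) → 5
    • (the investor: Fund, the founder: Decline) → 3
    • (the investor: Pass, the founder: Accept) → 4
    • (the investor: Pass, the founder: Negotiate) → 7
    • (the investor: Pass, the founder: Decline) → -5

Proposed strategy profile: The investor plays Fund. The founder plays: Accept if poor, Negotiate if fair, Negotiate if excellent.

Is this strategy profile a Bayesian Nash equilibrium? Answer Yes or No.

The investor plays Fund: E[Fund] = 0.5·(3) + 0.4·(-3) + 0.1·(-3) = 0; E[Pass] = -9. Best-responding. ✓
The founder (project quality poor), facing Fund: Accept gives 6, Negotiate gives -1, Decline gives 1. Proposed Accept is best. ✓
The founder (project quality fair), facing Fund: Accept gives -8, Negotiate gives 8, Decline gives -4. Proposed Negotiate is best. ✓
The founder (project quality excellent), facing Fund: Accept gives -5, Negotiate gives 5, Decline gives 3. Proposed Negotiate is best. ✓

Yes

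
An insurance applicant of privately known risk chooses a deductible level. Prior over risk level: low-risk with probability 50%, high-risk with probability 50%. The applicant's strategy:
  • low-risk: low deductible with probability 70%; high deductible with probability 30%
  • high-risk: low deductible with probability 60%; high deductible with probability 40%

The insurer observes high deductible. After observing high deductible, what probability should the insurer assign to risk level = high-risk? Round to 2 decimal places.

P(high deductible) = 0.5·0.3 + 0.5·0.4 = 0.35
P(high-risk | high deductible) = (0.5·0.4) / 0.35 = 0.2 / 0.35 = 0.571429

0.57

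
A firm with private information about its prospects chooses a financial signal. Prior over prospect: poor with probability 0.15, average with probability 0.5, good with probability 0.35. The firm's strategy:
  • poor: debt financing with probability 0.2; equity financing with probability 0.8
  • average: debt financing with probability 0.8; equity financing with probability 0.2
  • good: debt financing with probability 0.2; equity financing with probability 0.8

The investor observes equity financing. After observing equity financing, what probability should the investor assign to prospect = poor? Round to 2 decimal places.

0.24

P(equity financing) = 0.15·0.8 + 0.5·0.2 + 0.35·0.8 = 0.5
P(poor | equity financing) = (0.15·0.8) / 0.5 = 0.12 / 0.5 = 0.24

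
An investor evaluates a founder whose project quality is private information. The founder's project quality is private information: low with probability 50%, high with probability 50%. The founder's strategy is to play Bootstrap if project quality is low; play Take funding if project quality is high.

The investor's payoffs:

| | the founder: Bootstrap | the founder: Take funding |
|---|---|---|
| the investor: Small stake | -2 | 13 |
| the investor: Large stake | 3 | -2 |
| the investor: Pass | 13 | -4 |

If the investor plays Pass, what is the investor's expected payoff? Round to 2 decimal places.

E[Pass] = 0.5·13 + 0.5·(-4) = 6.5 + (-2) = 4.5

4.50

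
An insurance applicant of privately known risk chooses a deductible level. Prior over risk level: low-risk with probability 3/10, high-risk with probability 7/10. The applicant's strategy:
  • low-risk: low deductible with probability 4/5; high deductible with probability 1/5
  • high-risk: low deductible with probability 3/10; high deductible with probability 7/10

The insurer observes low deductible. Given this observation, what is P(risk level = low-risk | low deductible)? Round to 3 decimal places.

Apply Bayes' rule using the sender's strategy as the likelihood.
P(low deductible) = (3/10)·(4/5) + (7/10)·(3/10) = 9/20
P(low-risk | low deductible) = ((3/10)·(4/5)) / (9/20) = (6/25) / (9/20) = 8/15

0.533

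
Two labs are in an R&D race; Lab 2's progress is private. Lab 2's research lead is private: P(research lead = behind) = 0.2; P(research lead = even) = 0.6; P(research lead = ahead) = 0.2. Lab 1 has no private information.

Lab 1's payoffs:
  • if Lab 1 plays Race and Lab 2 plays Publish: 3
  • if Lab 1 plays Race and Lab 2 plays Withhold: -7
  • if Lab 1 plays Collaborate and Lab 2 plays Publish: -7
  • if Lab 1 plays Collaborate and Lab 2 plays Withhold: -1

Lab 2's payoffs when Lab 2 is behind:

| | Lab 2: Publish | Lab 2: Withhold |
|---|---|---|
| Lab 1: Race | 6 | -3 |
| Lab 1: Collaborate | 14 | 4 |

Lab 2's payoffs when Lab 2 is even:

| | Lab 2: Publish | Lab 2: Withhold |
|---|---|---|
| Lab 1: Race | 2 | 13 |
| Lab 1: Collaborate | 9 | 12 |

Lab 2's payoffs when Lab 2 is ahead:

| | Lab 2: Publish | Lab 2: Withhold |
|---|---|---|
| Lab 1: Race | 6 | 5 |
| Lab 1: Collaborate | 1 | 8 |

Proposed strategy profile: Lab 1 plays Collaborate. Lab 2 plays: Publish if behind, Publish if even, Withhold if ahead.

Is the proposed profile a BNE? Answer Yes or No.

Lab 1 plays Collaborate: E[Collaborate] = 0.2·(-7) + 0.6·(-7) + 0.2·(-1) = -5.8; E[Race] = 1. Not best-responding. ✗
Lab 2 (research lead behind), facing Collaborate: Publish gives 14, Withhold gives 4. Proposed Publish is best. ✓
Lab 2 (research lead even), facing Collaborate: Publish gives 9, Withhold gives 12. Proposed Publish is not best — profitable deviation exists. ✗
Lab 2 (research lead ahead), facing Collaborate: Publish gives 1, Withhold gives 8. Proposed Withhold is best. ✓

No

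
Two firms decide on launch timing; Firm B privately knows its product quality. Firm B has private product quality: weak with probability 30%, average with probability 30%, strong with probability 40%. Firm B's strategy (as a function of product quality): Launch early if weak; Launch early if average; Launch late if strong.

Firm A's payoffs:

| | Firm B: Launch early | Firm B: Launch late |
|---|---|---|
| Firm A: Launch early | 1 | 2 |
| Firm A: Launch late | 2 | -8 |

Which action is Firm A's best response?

Launch early

E[Launch early] = 0.3·(1) + 0.3·(1) + 0.4·(2) = 1.4
E[Launch late] = 0.3·(2) + 0.3·(2) + 0.4·(-8) = -2
Best response: Launch early (1.4 is the largest).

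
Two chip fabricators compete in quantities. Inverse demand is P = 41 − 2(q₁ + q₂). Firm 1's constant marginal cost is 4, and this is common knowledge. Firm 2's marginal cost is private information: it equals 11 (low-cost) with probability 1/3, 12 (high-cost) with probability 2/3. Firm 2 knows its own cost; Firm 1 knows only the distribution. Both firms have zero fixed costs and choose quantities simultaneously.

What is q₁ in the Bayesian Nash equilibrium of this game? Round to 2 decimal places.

7.44

Type-c best response for Firm 2: q₂(c) = (41 − c)/4 − q₁/2.
Firm 1 maximizes expected profit; its first-order condition is 41 − 4q₁ − 2E[q₂] − 4 = 0.
Substituting E[q₂] and solving: E[c₂] = 11.6667, so q₁ = (41 − 2·4 + 11.6667)/6 = 7.44444.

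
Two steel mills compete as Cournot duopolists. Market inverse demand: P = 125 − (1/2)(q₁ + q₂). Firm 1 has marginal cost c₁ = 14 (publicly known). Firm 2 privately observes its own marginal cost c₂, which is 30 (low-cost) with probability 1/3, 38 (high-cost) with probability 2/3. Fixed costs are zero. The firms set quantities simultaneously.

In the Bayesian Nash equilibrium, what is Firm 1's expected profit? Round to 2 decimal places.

Each type of Firm 2 best-responds to q₁; Firm 1 best-responds to the expected q₂ over Firm 2's types.
Firm 2 with cost c maximizes (125 − (1/2)(q₁+q₂) − c)·q₂, giving q₂(c) = (125 − c − (1/2)q₁).
E[c₂] = 1/3·30 + 2/3·38 = 35.3333
Firm 1's FOC against E[q₂] yields q₁ = (125 − 2·14 + E[c₂])/(3/2) = (125 − 28 + 35.3333)/(3/2) = 88.2222.
E[P] = 125 − (1/2)·(q₁ + E[q₂]) = 58.1111; Firm 1's expected profit = (E[P] − 14)·q₁ = (58.1111 − 14)·88.2222 = 3891.58.

3891.58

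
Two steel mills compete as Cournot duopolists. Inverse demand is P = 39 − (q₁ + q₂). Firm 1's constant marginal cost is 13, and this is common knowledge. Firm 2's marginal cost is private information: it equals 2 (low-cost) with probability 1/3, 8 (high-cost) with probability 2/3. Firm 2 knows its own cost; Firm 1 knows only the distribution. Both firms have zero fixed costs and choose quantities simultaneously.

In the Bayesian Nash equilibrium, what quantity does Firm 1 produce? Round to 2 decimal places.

Firm 2 with cost c maximizes (39 − (q₁+q₂) − c)·q₂, giving q₂(c) = (39 − c − q₁)/2.
E[c₂] = 1/3·2 + 2/3·8 = 6
Firm 1's FOC against E[q₂] yields q₁ = (39 − 2·13 + E[c₂])/3 = (39 − 26 + 6)/3 = 6.33333.

6.33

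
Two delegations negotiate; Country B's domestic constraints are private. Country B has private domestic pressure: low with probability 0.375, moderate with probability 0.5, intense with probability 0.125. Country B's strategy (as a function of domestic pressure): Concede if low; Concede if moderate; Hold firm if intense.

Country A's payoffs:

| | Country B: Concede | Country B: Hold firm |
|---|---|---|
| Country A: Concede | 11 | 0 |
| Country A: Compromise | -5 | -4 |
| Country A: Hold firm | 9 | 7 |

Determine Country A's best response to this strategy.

E[Concede] = 0.375·(11) + 0.5·(11) + 0.125·(0) = 9.625
E[Compromise] = 0.375·(-5) + 0.5·(-5) + 0.125·(-4) = -4.875
E[Hold firm] = 0.375·(9) + 0.5·(9) + 0.125·(7) = 8.75
Best response: Concede (9.625 is the largest).

Concede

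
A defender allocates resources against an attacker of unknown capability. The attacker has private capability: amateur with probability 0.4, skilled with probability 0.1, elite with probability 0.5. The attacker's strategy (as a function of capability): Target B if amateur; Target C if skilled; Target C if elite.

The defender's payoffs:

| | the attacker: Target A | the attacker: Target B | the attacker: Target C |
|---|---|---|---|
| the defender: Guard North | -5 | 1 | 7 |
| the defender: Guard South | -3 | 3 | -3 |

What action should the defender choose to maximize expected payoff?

Guard North

Compute the defender's expected payoff for each action, taking the expectation over the attacker's type.
E[Guard North] = 0.4·(1) + 0.1·(7) + 0.5·(7) = 4.6
E[Guard South] = 0.4·(3) + 0.1·(-3) + 0.5·(-3) = -0.6
Best response: Guard North (4.6 is the largest).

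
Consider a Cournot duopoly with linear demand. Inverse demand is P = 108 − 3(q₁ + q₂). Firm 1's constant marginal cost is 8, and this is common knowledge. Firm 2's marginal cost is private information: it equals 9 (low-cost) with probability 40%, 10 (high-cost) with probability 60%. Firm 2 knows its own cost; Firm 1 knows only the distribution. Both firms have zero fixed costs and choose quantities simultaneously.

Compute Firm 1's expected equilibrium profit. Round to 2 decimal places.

Firm 2 with cost c maximizes (108 − 3(q₁+q₂) − c)·q₂, giving q₂(c) = (108 − c − 3q₁)/6.
E[c₂] = 0.4·9 + 0.6·10 = 9.6
Firm 1's FOC against E[q₂] yields q₁ = (108 − 2·8 + E[c₂])/9 = (108 − 16 + 9.6)/9 = 11.2889.
E[P] = 108 − 3·(q₁ + E[q₂]) = 41.8667; Firm 1's expected profit = (E[P] − 8)·q₁ = (41.8667 − 8)·11.2889 = 382.317.

382.32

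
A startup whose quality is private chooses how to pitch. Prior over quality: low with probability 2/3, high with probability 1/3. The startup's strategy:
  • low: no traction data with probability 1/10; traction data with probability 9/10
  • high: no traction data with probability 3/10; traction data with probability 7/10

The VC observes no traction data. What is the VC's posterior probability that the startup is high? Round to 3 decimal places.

Apply Bayes' rule using the sender's strategy as the likelihood.
P(no traction data) = (2/3)·(1/10) + (1/3)·(3/10) = 1/6
P(high | no traction data) = ((1/3)·(3/10)) / (1/6) = (1/10) / (1/6) = 3/5

0.600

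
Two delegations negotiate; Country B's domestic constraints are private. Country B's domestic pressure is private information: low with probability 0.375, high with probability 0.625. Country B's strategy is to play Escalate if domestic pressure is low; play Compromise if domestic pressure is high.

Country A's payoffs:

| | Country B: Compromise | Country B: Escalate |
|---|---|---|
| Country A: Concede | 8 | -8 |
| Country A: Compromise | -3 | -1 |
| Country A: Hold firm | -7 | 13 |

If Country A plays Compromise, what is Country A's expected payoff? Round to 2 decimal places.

E[Compromise] = 0.375·(-1) + 0.625·(-3) = (-0.375) + (-1.875) = -2.25

-2.25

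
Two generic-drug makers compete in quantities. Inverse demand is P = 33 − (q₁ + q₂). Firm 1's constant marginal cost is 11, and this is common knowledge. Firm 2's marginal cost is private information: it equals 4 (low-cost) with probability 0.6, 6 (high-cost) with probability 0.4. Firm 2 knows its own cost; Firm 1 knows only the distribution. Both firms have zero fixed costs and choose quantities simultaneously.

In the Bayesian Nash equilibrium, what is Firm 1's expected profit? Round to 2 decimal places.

27.74

Type-c best response for Firm 2: q₂(c) = (33 − c)/2 − q₁/2.
Firm 1 maximizes expected profit; its first-order condition is 33 − 2q₁ − E[q₂] − 11 = 0.
Substituting E[q₂] and solving: E[c₂] = 4.8, so q₁ = (33 − 2·11 + 4.8)/3 = 5.26667.
E[P] = 33 − (q₁ + E[q₂]) = 16.2667; Firm 1's expected profit = (E[P] − 11)·q₁ = (16.2667 − 11)·5.26667 = 27.7378.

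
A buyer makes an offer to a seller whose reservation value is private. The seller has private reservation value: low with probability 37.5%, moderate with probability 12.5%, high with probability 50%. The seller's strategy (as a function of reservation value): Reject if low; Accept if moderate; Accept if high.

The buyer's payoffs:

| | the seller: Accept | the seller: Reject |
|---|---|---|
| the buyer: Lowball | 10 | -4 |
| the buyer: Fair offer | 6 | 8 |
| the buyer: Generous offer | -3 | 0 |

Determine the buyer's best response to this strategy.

Fair offer

Compute the buyer's expected payoff for each action, taking the expectation over the seller's type.
E[Lowball] = 0.375·(-4) + 0.125·(10) + 0.5·(10) = 4.75
E[Fair offer] = 0.375·(8) + 0.125·(6) + 0.5·(6) = 6.75
E[Generous offer] = 0.375·(0) + 0.125·(-3) + 0.5·(-3) = -1.875
Best response: Fair offer (6.75 is the largest).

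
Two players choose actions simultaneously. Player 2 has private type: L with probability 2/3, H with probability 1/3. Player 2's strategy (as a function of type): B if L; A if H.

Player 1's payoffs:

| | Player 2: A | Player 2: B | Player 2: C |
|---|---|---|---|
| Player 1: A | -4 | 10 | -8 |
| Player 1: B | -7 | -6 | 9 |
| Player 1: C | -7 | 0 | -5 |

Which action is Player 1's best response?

A

E[A] = 2/3·(10) + 1/3·(-4) = 16/3
E[B] = 2/3·(-6) + 1/3·(-7) = -19/3
E[C] = 2/3·(0) + 1/3·(-7) = -7/3
Best response: A (16/3 is the largest).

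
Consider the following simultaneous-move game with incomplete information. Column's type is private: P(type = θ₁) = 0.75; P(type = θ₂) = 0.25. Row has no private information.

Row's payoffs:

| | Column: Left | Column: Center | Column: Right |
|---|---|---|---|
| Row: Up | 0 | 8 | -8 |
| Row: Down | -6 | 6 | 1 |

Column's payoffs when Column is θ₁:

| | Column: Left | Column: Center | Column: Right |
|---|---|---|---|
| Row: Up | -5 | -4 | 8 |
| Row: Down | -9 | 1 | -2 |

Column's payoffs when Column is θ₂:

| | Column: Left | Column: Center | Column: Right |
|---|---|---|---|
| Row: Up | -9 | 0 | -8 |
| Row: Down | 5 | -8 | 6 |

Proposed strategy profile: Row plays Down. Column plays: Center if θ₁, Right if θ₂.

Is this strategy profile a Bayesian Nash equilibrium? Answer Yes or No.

Yes

A profile is a BNE iff every type of every player is best-responding given beliefs about the other side.
Row plays Down: E[Down] = 0.75·(6) + 0.25·(1) = 4.75; E[Up] = 4. Best-responding. ✓
Column (type θ₁), facing Down: Left gives -9, Center gives 1, Right gives -2. Proposed Center is best. ✓
Column (type θ₂), facing Down: Left gives 5, Center gives -8, Right gives 6. Proposed Right is best. ✓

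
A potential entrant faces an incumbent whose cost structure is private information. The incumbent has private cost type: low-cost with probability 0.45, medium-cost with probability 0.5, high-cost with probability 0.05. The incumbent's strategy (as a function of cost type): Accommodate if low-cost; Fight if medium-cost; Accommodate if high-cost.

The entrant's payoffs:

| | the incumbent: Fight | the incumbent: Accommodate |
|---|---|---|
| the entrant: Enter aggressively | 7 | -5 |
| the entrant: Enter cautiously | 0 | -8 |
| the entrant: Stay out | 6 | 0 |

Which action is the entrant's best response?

Stay out

E[Enter aggressively] = 0.45·(-5) + 0.5·(7) + 0.05·(-5) = 1
E[Enter cautiously] = 0.45·(-8) + 0.5·(0) + 0.05·(-8) = -4
E[Stay out] = 0.45·(0) + 0.5·(6) + 0.05·(0) = 3
Best response: Stay out (3 is the largest).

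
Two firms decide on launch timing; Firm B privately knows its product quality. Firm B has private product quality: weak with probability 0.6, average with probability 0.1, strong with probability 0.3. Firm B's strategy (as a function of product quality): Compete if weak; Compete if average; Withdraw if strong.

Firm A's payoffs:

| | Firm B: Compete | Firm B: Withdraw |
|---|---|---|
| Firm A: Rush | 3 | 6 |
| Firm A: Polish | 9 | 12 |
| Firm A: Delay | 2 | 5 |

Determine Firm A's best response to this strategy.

Compute Firm A's expected payoff for each action, taking the expectation over Firm B's type.
E[Rush] = 0.6·(3) + 0.1·(3) + 0.3·(6) = 3.9
E[Polish] = 0.6·(9) + 0.1·(9) + 0.3·(12) = 9.9
E[Delay] = 0.6·(2) + 0.1·(2) + 0.3·(5) = 2.9
Best response: Polish (9.9 is the largest).

Polish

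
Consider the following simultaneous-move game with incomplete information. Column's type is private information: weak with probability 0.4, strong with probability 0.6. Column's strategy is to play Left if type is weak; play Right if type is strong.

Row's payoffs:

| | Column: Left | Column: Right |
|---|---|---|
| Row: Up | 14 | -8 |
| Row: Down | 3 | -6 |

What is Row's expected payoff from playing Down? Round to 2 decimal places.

-2.40

Take the expectation over Column's type, weighting each type's action by its prior probability.
E[Down] = 0.4·3 + 0.6·(-6) = 1.2 + (-3.6) = -2.4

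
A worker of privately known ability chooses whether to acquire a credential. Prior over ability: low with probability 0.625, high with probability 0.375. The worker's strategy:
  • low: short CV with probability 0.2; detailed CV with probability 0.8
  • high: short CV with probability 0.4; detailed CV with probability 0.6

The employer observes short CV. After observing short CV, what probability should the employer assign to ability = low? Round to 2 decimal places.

0.45

Apply Bayes' rule using the sender's strategy as the likelihood.
P(short CV) = 0.625·0.2 + 0.375·0.4 = 0.275
P(low | short CV) = (0.625·0.2) / 0.275 = 0.125 / 0.275 = 0.454545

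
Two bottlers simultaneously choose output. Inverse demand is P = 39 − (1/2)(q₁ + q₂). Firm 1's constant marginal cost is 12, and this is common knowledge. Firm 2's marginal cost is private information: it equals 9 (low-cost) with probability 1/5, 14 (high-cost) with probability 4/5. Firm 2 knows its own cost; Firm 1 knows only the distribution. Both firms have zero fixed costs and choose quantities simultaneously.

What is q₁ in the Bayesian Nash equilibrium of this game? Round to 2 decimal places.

18.67

Each type of Firm 2 best-responds to q₁; Firm 1 best-responds to the expected q₂ over Firm 2's types.
Firm 2 with cost c maximizes (39 − (1/2)(q₁+q₂) − c)·q₂, giving q₂(c) = (39 − c − (1/2)q₁).
E[c₂] = 1/5·9 + 4/5·14 = 13
Firm 1's FOC against E[q₂] yields q₁ = (39 − 2·12 + E[c₂])/(3/2) = (39 − 24 + 13)/(3/2) = 18.6667.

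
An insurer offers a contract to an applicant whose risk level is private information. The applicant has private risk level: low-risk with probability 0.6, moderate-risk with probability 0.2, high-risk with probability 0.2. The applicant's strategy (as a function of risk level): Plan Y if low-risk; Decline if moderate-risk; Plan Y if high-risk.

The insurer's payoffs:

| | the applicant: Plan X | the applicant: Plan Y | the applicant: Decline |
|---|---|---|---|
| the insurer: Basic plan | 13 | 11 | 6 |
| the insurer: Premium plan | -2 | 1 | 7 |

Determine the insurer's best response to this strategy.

E[Basic plan] = 0.6·(11) + 0.2·(6) + 0.2·(11) = 10
E[Premium plan] = 0.6·(1) + 0.2·(7) + 0.2·(1) = 2.2
Best response: Basic plan (10 is the largest).

Basic plan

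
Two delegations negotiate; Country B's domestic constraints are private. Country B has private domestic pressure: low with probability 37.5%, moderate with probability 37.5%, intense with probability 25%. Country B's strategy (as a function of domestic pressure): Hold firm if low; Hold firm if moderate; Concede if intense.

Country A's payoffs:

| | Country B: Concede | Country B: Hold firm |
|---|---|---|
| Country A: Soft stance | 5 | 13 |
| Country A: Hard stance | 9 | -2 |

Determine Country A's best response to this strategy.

E[Soft stance] = 0.375·(13) + 0.375·(13) + 0.25·(5) = 11
E[Hard stance] = 0.375·(-2) + 0.375·(-2) + 0.25·(9) = 0.75
Best response: Soft stance (11 is the largest).

Soft stance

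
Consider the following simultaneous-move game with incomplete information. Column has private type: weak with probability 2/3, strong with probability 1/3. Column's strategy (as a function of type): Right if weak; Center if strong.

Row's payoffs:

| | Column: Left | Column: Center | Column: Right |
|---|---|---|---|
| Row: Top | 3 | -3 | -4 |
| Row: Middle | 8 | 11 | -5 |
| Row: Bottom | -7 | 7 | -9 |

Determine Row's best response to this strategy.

Middle

E[Top] = 2/3·(-4) + 1/3·(-3) = -11/3
E[Middle] = 2/3·(-5) + 1/3·(11) = 1/3
E[Bottom] = 2/3·(-9) + 1/3·(7) = -11/3
Best response: Middle (1/3 is the largest).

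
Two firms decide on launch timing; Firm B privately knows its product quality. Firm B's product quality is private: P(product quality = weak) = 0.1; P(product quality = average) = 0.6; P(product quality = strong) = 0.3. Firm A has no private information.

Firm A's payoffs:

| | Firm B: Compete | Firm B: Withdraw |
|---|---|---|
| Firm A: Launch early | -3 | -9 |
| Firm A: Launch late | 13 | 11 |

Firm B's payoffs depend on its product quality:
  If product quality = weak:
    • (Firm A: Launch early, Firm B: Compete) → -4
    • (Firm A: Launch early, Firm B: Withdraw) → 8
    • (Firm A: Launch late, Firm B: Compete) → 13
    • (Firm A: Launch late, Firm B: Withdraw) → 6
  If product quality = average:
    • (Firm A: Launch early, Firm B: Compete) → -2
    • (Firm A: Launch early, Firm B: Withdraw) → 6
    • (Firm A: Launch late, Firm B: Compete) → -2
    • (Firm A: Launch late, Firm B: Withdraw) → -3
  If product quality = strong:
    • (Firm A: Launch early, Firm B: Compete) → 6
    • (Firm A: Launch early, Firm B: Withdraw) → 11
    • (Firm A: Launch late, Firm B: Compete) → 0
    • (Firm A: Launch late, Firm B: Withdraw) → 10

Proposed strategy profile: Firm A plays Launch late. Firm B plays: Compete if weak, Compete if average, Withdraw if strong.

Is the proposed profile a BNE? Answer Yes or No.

Firm A plays Launch late: E[Launch late] = 0.1·(13) + 0.6·(13) + 0.3·(11) = 12.4; E[Launch early] = -4.8. Best-responding. ✓
Firm B (product quality weak), facing Launch late: Compete gives 13, Withdraw gives 6. Proposed Compete is best. ✓
Firm B (product quality average), facing Launch late: Compete gives -2, Withdraw gives -3. Proposed Compete is best. ✓
Firm B (product quality strong), facing Launch late: Compete gives 0, Withdraw gives 10. Proposed Withdraw is best. ✓

Yes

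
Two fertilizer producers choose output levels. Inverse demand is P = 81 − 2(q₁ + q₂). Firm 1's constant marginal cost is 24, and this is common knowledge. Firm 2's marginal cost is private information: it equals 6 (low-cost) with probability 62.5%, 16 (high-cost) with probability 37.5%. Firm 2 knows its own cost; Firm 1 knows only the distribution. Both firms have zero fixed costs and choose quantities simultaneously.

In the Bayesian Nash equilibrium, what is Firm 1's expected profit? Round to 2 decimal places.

Type-c best response for Firm 2: q₂(c) = (81 − c)/4 − q₁/2.
Firm 1 maximizes expected profit; its first-order condition is 81 − 4q₁ − 2E[q₂] − 24 = 0.
Substituting E[q₂] and solving: E[c₂] = 9.75, so q₁ = (81 − 2·24 + 9.75)/6 = 7.125.
E[P] = 81 − 2·(q₁ + E[q₂]) = 38.25; Firm 1's expected profit = (E[P] − 24)·q₁ = (38.25 − 24)·7.125 = 101.531.

101.53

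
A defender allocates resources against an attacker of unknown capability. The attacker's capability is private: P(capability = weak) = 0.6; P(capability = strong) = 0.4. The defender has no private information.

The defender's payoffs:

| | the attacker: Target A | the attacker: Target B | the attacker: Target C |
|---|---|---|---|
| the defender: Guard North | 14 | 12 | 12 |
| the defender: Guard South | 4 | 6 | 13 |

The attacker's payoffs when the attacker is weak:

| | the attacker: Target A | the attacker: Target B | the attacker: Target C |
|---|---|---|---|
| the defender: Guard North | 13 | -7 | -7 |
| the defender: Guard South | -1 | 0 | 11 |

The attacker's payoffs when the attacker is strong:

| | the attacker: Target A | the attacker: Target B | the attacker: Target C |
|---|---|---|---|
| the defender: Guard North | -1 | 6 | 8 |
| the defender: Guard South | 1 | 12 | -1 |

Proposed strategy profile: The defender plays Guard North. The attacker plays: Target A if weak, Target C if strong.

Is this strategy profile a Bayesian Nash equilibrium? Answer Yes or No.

The defender plays Guard North: E[Guard North] = 0.6·(14) + 0.4·(12) = 13.2; E[Guard South] = 7.6. Best-responding. ✓
The attacker (capability weak), facing Guard North: Target A gives 13, Target B gives -7, Target C gives -7. Proposed Target A is best. ✓
The attacker (capability strong), facing Guard North: Target A gives -1, Target B gives 6, Target C gives 8. Proposed Target C is best. ✓

Yes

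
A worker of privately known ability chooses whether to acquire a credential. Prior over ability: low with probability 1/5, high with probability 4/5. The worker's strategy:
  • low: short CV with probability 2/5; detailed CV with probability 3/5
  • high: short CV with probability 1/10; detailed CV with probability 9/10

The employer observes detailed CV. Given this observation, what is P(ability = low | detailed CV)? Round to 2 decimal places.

Apply Bayes' rule using the sender's strategy as the likelihood.
P(detailed CV) = (1/5)·(3/5) + (4/5)·(9/10) = 21/25
P(low | detailed CV) = ((1/5)·(3/5)) / (21/25) = (3/25) / (21/25) = 1/7

0.14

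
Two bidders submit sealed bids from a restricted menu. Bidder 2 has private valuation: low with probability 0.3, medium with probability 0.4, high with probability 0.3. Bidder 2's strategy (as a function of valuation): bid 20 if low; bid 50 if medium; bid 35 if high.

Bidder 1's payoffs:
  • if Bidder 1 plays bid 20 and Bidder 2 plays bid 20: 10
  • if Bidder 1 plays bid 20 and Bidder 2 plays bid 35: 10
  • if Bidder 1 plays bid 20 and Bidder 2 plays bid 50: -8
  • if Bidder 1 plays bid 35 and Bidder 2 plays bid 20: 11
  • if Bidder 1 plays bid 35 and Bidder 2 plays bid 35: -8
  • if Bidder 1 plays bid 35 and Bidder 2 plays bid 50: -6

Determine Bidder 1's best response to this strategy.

E[bid 20] = 0.3·(10) + 0.4·(-8) + 0.3·(10) = 2.8
E[bid 35] = 0.3·(11) + 0.4·(-6) + 0.3·(-8) = -1.5
Best response: bid 20 (2.8 is the largest).

bid 20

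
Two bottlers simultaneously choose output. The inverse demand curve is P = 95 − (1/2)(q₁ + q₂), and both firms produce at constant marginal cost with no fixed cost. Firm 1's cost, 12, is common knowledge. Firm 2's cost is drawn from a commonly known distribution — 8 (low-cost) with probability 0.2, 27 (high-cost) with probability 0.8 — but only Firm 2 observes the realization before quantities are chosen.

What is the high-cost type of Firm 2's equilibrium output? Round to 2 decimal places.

36.60

Type-c best response for Firm 2: q₂(c) = (95 − c) − q₁/2.
Firm 1 maximizes expected profit; its first-order condition is 95 − q₁ − (1/2)E[q₂] − 12 = 0.
Substituting E[q₂] and solving: E[c₂] = 23.2, so q₁ = (95 − 2·12 + 23.2)/(3/2) = 62.8.
q₂(high-cost) = (95 − 27 − (1/2)·62.8) = 36.6.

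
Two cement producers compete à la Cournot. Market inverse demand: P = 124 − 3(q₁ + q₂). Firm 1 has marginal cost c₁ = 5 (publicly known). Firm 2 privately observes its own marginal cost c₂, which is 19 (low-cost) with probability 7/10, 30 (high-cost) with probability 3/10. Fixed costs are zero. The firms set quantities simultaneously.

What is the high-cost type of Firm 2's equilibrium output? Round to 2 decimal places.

8.09

Type-c best response for Firm 2: q₂(c) = (124 − c)/6 − q₁/2.
Firm 1 maximizes expected profit; its first-order condition is 124 − 6q₁ − 3E[q₂] − 5 = 0.
Substituting E[q₂] and solving: E[c₂] = 22.3, so q₁ = (124 − 2·5 + 22.3)/9 = 15.1444.
q₂(high-cost) = (124 − 30 − 3·15.1444)/6 = 8.09444.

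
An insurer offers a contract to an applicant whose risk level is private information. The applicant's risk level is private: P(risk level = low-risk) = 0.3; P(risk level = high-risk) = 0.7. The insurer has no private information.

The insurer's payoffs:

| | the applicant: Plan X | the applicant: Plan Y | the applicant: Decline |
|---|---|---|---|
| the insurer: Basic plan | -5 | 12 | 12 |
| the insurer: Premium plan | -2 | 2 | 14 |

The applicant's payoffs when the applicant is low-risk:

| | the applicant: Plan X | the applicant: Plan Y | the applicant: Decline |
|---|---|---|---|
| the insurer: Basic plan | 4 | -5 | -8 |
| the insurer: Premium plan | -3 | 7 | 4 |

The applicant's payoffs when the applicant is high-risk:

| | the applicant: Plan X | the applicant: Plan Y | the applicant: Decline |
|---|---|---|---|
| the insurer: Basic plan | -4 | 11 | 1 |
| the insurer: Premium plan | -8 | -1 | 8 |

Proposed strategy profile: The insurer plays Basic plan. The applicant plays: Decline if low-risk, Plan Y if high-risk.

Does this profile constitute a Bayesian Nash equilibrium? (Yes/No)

No

A profile is a BNE iff every type of every player is best-responding given beliefs about the other side.
The insurer plays Basic plan: E[Basic plan] = 0.3·(12) + 0.7·(12) = 12; E[Premium plan] = 5.6. Best-responding. ✓
The applicant (risk level low-risk), facing Basic plan: Plan X gives 4, Plan Y gives -5, Decline gives -8. Proposed Decline is not best — profitable deviation exists. ✗
The applicant (risk level high-risk), facing Basic plan: Plan X gives -4, Plan Y gives 11, Decline gives 1. Proposed Plan Y is best. ✓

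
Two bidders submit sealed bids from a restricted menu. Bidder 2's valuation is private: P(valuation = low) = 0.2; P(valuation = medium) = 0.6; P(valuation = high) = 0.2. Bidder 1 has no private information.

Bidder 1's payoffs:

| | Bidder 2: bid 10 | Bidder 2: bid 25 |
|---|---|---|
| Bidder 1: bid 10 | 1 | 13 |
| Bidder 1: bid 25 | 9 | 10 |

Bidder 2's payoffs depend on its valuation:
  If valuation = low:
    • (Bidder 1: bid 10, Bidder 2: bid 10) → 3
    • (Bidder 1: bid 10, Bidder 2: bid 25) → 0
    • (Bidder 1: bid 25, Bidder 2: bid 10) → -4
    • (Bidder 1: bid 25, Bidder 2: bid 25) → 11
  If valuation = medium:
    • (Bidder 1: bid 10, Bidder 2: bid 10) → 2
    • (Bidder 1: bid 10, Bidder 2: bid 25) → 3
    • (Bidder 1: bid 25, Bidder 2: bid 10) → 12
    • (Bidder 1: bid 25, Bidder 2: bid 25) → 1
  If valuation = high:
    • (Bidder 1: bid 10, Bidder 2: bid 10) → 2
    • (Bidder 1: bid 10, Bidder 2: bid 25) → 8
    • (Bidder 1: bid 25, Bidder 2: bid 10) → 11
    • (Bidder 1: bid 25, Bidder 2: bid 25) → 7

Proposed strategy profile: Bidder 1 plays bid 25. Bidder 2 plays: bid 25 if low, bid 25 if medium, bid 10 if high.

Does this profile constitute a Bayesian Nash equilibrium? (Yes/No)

A profile is a BNE iff every type of every player is best-responding given beliefs about the other side.
Bidder 1 plays bid 25: E[bid 25] = 0.2·(10) + 0.6·(10) + 0.2·(9) = 9.8; E[bid 10] = 10.6. Not best-responding. ✗
Bidder 2 (valuation low), facing bid 25: bid 10 gives -4, bid 25 gives 11. Proposed bid 25 is best. ✓
Bidder 2 (valuation medium), facing bid 25: bid 10 gives 12, bid 25 gives 1. Proposed bid 25 is not best — profitable deviation exists. ✗
Bidder 2 (valuation high), facing bid 25: bid 10 gives 11, bid 25 gives 7. Proposed bid 10 is best. ✓

No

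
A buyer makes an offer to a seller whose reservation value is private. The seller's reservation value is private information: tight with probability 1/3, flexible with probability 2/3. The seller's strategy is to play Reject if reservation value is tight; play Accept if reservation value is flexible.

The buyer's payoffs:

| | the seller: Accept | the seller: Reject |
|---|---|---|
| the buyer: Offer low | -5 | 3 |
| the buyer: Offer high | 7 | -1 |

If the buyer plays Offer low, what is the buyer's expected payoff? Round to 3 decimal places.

-2.333

E[Offer low] = 1/3·3 + 2/3·(-5) = 1 + (-10/3) = -7/3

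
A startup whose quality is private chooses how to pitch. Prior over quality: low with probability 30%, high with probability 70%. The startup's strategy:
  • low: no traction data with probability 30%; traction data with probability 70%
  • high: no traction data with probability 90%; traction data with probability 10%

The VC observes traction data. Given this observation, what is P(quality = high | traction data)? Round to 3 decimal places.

0.250

P(traction data) = 0.3·0.7 + 0.7·0.1 = 0.28
P(high | traction data) = (0.7·0.1) / 0.28 = 0.07 / 0.28 = 0.25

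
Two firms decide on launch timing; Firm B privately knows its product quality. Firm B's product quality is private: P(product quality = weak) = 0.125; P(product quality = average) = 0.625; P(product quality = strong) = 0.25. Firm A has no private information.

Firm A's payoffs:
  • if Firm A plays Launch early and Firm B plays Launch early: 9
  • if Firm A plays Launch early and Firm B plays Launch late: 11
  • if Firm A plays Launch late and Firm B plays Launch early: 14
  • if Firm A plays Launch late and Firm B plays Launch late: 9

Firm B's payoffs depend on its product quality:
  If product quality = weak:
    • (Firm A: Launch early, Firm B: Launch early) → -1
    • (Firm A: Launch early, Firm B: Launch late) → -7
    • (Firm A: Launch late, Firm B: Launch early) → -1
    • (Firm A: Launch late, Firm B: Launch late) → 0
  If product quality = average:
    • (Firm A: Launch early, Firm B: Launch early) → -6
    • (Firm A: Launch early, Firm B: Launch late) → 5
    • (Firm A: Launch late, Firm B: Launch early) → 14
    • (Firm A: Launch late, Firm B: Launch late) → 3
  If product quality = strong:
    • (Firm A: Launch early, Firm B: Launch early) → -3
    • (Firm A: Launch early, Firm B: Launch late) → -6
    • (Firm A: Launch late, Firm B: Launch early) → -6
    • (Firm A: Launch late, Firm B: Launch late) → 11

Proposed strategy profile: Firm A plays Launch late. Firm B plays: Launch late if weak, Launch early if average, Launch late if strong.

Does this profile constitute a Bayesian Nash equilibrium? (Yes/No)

Yes

Firm A plays Launch late: E[Launch late] = 0.125·(9) + 0.625·(14) + 0.25·(9) = 12.125; E[Launch early] = 9.75. Best-responding. ✓
Firm B (product quality weak), facing Launch late: Launch early gives -1, Launch late gives 0. Proposed Launch late is best. ✓
Firm B (product quality average), facing Launch late: Launch early gives 14, Launch late gives 3. Proposed Launch early is best. ✓
Firm B (product quality strong), facing Launch late: Launch early gives -6, Launch late gives 11. Proposed Launch late is best. ✓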